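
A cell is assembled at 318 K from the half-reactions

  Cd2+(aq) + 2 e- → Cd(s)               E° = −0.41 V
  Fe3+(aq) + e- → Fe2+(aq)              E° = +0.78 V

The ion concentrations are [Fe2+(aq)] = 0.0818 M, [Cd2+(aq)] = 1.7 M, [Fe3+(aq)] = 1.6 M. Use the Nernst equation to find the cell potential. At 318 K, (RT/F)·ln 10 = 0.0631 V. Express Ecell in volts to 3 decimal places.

+1.264 V

Since E°(Fe³⁺/Fe²⁺) > E°(Cd²⁺/Cd), Fe³⁺/Fe²⁺ serves as the cathode.
The standard potential is +0.78 − (−0.41) = +1.19 V and the balanced reaction transfers n = 2 electrons.
For the overall reaction 2 Fe3+(aq) + Cd(s) → 2 Fe2+(aq) + Cd2+(aq), Q = ([Fe2+(aq)]^2·[Cd2+(aq)]) / [Fe3+(aq)]^2 = 0.00444, giving log Q = −2.352.
By the Nernst equation, E = +1.19 − (0.0631/2)·(−2.352) = +1.264 V.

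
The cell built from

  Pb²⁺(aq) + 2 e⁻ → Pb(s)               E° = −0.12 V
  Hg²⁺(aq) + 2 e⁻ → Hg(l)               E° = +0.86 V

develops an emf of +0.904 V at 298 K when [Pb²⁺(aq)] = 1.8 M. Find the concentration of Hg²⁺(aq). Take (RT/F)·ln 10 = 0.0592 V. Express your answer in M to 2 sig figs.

0.0049 M

With Hg²⁺/Hg at the cathode and Pb²⁺/Pb at the anode, E°cell = +0.86 − (−0.12) = +0.98 V (n = 2).
From the Nernst equation, log Q = n(E° − E)/0.0592 = 2·(+0.98 − (+0.904))/0.0592 = 2.568.
Balancing electrons gives Hg²⁺(aq) + Pb(s) → Hg(l) + Pb²⁺(aq); thus Q = [Pb²⁺(aq)] / [Hg²⁺(aq)].
Solving for the unknown gives log [Hg²⁺(aq)] = −2.313, so [Hg²⁺(aq)] ≈ 0.0049 M.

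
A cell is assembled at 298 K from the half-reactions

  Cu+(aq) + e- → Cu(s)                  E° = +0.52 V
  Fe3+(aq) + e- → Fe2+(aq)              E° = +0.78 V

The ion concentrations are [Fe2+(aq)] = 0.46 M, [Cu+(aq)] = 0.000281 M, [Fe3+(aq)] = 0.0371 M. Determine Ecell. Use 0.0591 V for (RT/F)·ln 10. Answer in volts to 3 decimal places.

+0.405 V

Since E°(Fe³⁺/Fe²⁺) > E°(Cu⁺/Cu), Fe³⁺/Fe²⁺ serves as the cathode.
E°cell = E°cat − E°an = +0.78 − (+0.52) = +0.26 V; n = 1.
The balanced reaction is Fe3+(aq) + Cu(s) → Fe2+(aq) + Cu+(aq), so Q = ([Fe2+(aq)]·[Cu+(aq)]) / [Fe3+(aq)] = 0.00348 and log Q = −2.458.
By the Nernst equation, E = +0.26 − (0.0591/1)·(−2.458) = +0.405 V.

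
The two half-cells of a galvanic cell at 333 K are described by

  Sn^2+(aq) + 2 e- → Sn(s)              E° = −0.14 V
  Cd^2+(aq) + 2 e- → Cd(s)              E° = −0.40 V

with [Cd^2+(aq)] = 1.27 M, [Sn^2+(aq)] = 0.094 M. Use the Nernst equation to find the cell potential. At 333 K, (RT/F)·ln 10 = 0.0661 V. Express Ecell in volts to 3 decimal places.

Sn²⁺/Sn is reduced (cathode, E° = −0.14 V) and Cd²⁺/Cd is oxidized (anode).
The standard potential is −0.14 − (−0.40) = +0.26 V and the balanced reaction transfers n = 2 electrons.
Balancing gives Sn^2+(aq) + Cd(s) → Sn(s) + Cd^2+(aq); hence Q = [Cd^2+(aq)] / [Sn^2+(aq)] = 13.5 (log Q = 1.131).
E = E° − (0.0661/n)·log Q = +0.26 − (0.0661/2)(1.131) = +0.223 V.

+0.223 V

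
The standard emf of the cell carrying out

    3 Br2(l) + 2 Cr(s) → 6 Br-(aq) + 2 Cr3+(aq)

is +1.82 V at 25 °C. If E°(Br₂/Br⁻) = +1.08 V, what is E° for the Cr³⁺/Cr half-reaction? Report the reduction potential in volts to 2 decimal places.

In the reaction as written the Br₂/Br⁻ couple is reduced (cathode) and Cr³⁺/Cr is oxidized (anode), so E°cell = E°(Br₂/Br⁻) − E°(Cr³⁺/Cr).
E°(Cr³⁺/Cr) = E°(cathode) − E°cell = +1.08 − (+1.82) = −0.74 V.

−0.74 V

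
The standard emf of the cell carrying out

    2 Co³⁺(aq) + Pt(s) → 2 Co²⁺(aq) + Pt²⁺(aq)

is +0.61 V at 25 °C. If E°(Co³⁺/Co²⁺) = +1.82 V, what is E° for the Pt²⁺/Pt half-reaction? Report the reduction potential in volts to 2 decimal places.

+1.21 V

In the reaction as written the Co³⁺/Co²⁺ couple is reduced (cathode) and Pt²⁺/Pt is oxidized (anode), so E°cell = E°(Co³⁺/Co²⁺) − E°(Pt²⁺/Pt).
E°(Pt²⁺/Pt) = E°(cathode) − E°cell = +1.82 − (+0.61) = +1.21 V.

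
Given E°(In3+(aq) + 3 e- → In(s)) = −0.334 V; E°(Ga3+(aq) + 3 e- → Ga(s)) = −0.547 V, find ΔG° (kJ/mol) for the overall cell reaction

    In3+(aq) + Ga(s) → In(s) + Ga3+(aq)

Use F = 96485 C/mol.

In the reaction as written In3+(aq) is reduced, so the In³⁺/In couple is the cathode and Ga³⁺/Ga is the anode.
E°cell = −0.334 − (−0.547) = +0.213 V; balancing electrons gives n = 3.
ΔG° = −nFE°cell = −(3)(96485)(+0.213) J/mol = −61.7 kJ/mol.

−61.7 kJ/mol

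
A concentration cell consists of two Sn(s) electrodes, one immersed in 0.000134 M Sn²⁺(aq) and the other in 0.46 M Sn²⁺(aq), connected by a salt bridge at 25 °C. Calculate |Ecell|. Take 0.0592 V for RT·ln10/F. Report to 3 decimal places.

0.105 V

For a concentration cell E°cell = 0, since both electrodes use the same couple.
The compartment with the higher Sn²⁺(aq) concentration (0.46 M) acts as the cathode; ions are reduced there and produced at the dilute (0.000134 M) anode.
With n = 2, Ecell = −(0.0592/2)·log([dilute]/[conc]) = −(0.0592/2)·log(0.000134/0.46) = +0.105 V.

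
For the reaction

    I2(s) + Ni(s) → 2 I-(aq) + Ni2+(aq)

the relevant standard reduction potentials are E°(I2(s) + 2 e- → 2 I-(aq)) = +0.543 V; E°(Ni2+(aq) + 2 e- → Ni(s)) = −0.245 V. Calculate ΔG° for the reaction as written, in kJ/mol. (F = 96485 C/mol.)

−152 kJ/mol

In the reaction as written I2(s) is reduced, so the I₂/I⁻ couple is the cathode and Ni²⁺/Ni is the anode.
E°cell = +0.543 − (−0.245) = +0.788 V; balancing electrons gives n = 2.
ΔG° = −nFE°cell = −(2)(96485)(+0.788) J/mol = −152 kJ/mol.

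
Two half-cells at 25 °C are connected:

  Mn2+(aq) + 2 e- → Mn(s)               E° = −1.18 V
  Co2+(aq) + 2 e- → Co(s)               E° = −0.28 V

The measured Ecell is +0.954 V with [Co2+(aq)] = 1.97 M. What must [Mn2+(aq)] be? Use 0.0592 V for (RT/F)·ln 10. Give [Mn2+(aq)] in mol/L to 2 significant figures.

0.030 M

With Co²⁺/Co at the cathode and Mn²⁺/Mn at the anode, E°cell = −0.28 − (−1.18) = +0.90 V (n = 2).
Rearranging E = E° − (0.0592/n)·log Q gives log Q = 2(+0.90 − (+0.954))/0.0592 = −1.824.
The balanced reaction is Co2+(aq) + Mn(s) → Co(s) + Mn2+(aq), so Q = [Mn2+(aq)] / [Co2+(aq)].
Solving for the unknown gives log [Mn2+(aq)] = −1.530, so [Mn2+(aq)] ≈ 0.030 M.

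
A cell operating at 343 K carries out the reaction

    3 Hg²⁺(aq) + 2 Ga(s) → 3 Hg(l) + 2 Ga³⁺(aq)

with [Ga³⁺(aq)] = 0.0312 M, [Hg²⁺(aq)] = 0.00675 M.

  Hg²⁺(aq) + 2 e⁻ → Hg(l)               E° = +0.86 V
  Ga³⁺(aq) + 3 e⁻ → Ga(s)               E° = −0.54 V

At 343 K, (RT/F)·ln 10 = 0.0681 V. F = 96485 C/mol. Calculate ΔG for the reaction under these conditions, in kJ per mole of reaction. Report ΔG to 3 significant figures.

The standard cell potential is +0.86 − (−0.54) = +1.40 V, with n = 6 electrons in the balanced equation.
The reaction quotient is [Ga³⁺(aq)]^2 / [Hg²⁺(aq)]^3 = 3.17×10^3; by Nernst, E = +1.40 − (0.0681/6)(3.500) = +1.3603 V.
ΔG = −nFE = −(6)(96485)(+1.3603) J/mol = −787 kJ/mol.

−787 kJ/mol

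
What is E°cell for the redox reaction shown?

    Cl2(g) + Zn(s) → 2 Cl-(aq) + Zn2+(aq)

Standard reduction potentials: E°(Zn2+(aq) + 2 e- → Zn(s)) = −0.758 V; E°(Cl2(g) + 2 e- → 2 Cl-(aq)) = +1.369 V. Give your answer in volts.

+2.127 V

Cl2(g) gains electrons, so the Cl₂/Cl⁻ couple is the cathode; the Zn²⁺/Zn couple is the anode.
E°cell = E°(cathode) − E°(anode) = +1.369 − (−0.758) = +2.127 V.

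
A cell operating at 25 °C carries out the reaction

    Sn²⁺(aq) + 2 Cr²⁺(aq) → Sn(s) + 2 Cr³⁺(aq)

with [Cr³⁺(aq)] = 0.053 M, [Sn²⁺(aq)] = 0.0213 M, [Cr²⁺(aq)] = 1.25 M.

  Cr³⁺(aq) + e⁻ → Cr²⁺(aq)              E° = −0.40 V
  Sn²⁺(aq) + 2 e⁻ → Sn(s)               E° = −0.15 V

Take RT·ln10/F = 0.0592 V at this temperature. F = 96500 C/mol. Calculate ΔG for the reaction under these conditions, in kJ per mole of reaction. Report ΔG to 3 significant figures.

−54.4 kJ/mol

The standard cell potential is −0.15 − (−0.40) = +0.25 V, with n = 2 electrons in the balanced equation.
Q = [Cr³⁺(aq)]^2 / ([Sn²⁺(aq)]·[Cr²⁺(aq)]^2) = 0.0844, so log Q = −1.074 and E = +0.25 − (0.0592/2)(−1.074) = +0.2818 V.
Then ΔG = −nFE = −2 × 96500 × +0.2818 J/mol = −54.4 kJ/mol.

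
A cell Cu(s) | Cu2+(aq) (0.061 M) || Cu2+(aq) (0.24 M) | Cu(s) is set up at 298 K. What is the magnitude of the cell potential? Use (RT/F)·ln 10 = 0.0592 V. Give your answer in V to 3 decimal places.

For a concentration cell E°cell = 0, since both electrodes use the same couple.
The compartment with the higher Cu2+(aq) concentration (0.24 M) acts as the cathode; ions are reduced there and produced at the dilute (0.061 M) anode.
With n = 2, Ecell = −(0.0592/2)·log([dilute]/[conc]) = −(0.0592/2)·log(0.061/0.24) = +0.018 V.

0.018 V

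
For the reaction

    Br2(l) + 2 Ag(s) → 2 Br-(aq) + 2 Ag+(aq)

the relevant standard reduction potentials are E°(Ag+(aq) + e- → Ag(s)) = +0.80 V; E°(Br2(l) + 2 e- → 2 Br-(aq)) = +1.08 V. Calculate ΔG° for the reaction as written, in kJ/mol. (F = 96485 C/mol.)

−54.0 kJ/mol

In the reaction as written Br2(l) is reduced, so the Br₂/Br⁻ couple is the cathode and Ag⁺/Ag is the anode.
E°cell = +1.08 − (+0.80) = +0.28 V; balancing electrons gives n = 2.
ΔG° = −nFE°cell = −(2)(96485)(+0.28) J/mol = −54.0 kJ/mol.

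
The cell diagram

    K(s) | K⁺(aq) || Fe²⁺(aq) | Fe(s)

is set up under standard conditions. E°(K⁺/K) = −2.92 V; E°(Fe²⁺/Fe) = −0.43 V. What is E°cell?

By convention the left-hand electrode in cell notation is the anode (oxidation) and the right-hand electrode is the cathode (reduction).
E°cell = E°(right) − E°(left) = −0.43 − (−2.92) = +2.49 V.

+2.49 V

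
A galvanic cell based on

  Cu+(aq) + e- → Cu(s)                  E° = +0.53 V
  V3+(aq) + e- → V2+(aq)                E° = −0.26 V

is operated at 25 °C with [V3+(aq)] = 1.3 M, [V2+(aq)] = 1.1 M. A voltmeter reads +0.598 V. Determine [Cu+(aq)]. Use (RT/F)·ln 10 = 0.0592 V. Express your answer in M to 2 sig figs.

0.00068 M

Cu⁺/Cu is the cathode (higher E°); E°cell = +0.53 − (−0.26) = +0.79 V with n = 1.
Since E = E° − (0.0592/n)·log Q, log Q = n(E° − E)/0.0592 = 3.243.
Balancing electrons gives Cu+(aq) + V2+(aq) → Cu(s) + V3+(aq); thus Q = [V3+(aq)] / ([Cu+(aq)]·[V2+(aq)]).
Isolating [Cu+(aq)] in Q = 10^{3.243} yields log [Cu+(aq)] = −3.170, i.e. 0.00068 M.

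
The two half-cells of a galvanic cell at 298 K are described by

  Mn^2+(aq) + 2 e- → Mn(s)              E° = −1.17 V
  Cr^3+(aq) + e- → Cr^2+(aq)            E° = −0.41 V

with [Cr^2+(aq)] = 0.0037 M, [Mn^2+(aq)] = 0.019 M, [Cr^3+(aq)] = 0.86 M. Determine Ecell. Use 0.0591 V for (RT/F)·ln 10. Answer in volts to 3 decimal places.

+0.951 V

The Cr³⁺/Cr²⁺ couple has the more positive E°, so it is the cathode; Mn²⁺/Mn is the anode.
E°cell = −0.41 − (−1.17) = +0.76 V, with n = 2 electrons transferred.
Balancing gives 2 Cr^3+(aq) + Mn(s) → 2 Cr^2+(aq) + Mn^2+(aq); hence Q = ([Cr^2+(aq)]^2·[Mn^2+(aq)]) / [Cr^3+(aq)]^2 = 3.52×10^−7 (log Q = −6.454).
Applying E = E° − (RT ln10/nF)·log Q gives +0.76 − (0.0591/2)(−6.454) = +0.951 V.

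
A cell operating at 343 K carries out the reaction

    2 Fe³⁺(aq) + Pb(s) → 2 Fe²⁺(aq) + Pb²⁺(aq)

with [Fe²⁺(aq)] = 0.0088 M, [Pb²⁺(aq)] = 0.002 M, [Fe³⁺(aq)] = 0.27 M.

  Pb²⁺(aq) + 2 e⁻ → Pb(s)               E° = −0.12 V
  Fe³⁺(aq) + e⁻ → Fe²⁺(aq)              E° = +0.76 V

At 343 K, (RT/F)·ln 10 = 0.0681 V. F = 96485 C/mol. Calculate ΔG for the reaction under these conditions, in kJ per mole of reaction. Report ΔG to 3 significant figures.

−207 kJ/mol

The standard cell potential is +0.76 − (−0.12) = +0.88 V, with n = 2 electrons in the balanced equation.
The reaction quotient is ([Fe²⁺(aq)]^2·[Pb²⁺(aq)]) / [Fe³⁺(aq)]^2 = 2.12×10^−6; by Nernst, E = +0.88 − (0.0681/2)(−5.673) = +1.0732 V.
Then ΔG = −nFE = −2 × 96485 × +1.0732 J/mol = −207 kJ/mol.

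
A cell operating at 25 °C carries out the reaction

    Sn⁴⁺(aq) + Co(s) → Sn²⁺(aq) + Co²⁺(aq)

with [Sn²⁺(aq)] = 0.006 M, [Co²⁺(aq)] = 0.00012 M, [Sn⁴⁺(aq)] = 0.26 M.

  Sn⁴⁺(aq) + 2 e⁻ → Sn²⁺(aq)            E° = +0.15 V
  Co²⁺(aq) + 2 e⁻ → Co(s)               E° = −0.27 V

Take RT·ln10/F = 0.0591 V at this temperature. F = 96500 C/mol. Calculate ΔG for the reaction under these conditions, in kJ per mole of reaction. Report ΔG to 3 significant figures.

E°cell = +0.15 − (−0.27) = +0.42 V; the balanced reaction transfers n = 2 electrons.
The reaction quotient is ([Sn²⁺(aq)]·[Co²⁺(aq)]) / [Sn⁴⁺(aq)] = 2.77×10^−6; by Nernst, E = +0.42 − (0.0591/2)(−5.558) = +0.5842 V.
ΔG = −nFE = −(2)(96500)(+0.5842) J/mol = −113 kJ/mol.

−113 kJ/mol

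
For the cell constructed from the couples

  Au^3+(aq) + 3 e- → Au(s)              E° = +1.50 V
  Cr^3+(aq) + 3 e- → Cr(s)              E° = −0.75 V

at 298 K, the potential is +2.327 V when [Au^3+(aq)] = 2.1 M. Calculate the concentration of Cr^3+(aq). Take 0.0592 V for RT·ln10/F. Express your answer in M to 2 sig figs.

0.00026 M

With Au³⁺/Au at the cathode and Cr³⁺/Cr at the anode, E°cell = +1.50 − (−0.75) = +2.25 V (n = 3).
Since E = E° − (0.0592/n)·log Q, log Q = n(E° − E)/0.0592 = −3.902.
Balancing electrons gives Au^3+(aq) + Cr(s) → Au(s) + Cr^3+(aq); thus Q = [Cr^3+(aq)] / [Au^3+(aq)].
Isolating [Cr^3+(aq)] in Q = 10^{−3.902} yields log [Cr^3+(aq)] = −3.580, i.e. 0.00026 M.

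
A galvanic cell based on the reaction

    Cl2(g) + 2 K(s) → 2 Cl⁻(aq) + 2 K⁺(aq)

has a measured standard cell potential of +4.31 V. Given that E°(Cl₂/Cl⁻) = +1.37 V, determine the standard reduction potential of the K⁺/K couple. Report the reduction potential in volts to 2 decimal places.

−2.94 V

In the reaction as written the Cl₂/Cl⁻ couple is reduced (cathode) and K⁺/K is oxidized (anode), so E°cell = E°(Cl₂/Cl⁻) − E°(K⁺/K).
E°(K⁺/K) = E°(cathode) − E°cell = +1.37 − (+4.31) = −2.94 V.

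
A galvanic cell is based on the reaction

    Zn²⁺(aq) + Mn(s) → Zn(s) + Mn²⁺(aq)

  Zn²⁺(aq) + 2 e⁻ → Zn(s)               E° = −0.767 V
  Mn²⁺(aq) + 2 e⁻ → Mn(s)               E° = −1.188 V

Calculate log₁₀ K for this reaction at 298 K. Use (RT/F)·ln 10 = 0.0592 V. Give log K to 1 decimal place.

log K = 14.2

The Zn²⁺/Zn couple is reduced (cathode); E°cell = −0.767 − (−1.188) = +0.421 V with n = 2.
At equilibrium E = 0, so log K = nE°cell / 0.0592 = (2)(+0.421) / 0.0592 = 14.2.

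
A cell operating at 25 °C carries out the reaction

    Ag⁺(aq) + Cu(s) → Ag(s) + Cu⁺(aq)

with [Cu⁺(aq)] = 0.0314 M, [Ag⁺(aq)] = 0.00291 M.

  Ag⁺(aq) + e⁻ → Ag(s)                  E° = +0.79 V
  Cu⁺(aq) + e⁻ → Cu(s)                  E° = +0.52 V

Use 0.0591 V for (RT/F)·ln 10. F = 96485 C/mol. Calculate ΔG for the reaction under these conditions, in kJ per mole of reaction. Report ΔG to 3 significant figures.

−20.2 kJ/mol

E°cell = +0.79 − (+0.52) = +0.27 V; the balanced reaction transfers n = 1 electron.
Q = [Cu⁺(aq)] / [Ag⁺(aq)] = 10.8, so log Q = 1.033 and E = +0.27 − (0.0591/1)(1.033) = +0.2089 V.
Then ΔG = −nFE = −1 × 96485 × +0.2089 J/mol = −20.2 kJ/mol.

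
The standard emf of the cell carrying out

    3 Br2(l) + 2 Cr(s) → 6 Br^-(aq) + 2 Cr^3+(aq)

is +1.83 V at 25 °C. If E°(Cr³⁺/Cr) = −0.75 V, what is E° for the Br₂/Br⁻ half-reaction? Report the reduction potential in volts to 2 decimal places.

+1.08 V

In the reaction as written the Br₂/Br⁻ couple is reduced (cathode) and Cr³⁺/Cr is oxidized (anode), so E°cell = E°(Br₂/Br⁻) − E°(Cr³⁺/Cr).
E°(Br₂/Br⁻) = E°cell + E°(anode) = +1.83 + (−0.75) = +1.08 V.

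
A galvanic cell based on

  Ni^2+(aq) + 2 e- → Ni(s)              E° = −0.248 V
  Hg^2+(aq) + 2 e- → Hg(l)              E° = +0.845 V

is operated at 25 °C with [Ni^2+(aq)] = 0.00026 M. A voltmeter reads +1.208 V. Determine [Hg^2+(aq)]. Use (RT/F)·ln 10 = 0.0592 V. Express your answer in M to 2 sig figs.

The Hg²⁺/Hg couple has the larger reduction potential, so it is the cathode: E°cell = +0.845 − (−0.248) = +1.093 V and n = 2.
From the Nernst equation, log Q = n(E° − E)/0.0592 = 2·(+1.093 − (+1.208))/0.0592 = −3.885.
Balancing electrons gives Hg^2+(aq) + Ni(s) → Hg(l) + Ni^2+(aq); thus Q = [Ni^2+(aq)] / [Hg^2+(aq)].
Substituting the known concentrations and solving, log [Hg^2+(aq)] = 0.300 and [Hg^2+(aq)] = 2.0 M.

2.0 M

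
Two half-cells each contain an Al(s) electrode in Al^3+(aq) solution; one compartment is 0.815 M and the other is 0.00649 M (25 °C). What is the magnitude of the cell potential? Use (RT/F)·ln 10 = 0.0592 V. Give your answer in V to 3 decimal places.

For a concentration cell E°cell = 0, since both electrodes use the same couple.
The compartment with the higher Al^3+(aq) concentration (0.815 M) acts as the cathode; ions are reduced there and produced at the dilute (0.00649 M) anode.
With n = 3, Ecell = −(0.0592/3)·log([dilute]/[conc]) = −(0.0592/3)·log(0.00649/0.815) = +0.041 V.

0.041 V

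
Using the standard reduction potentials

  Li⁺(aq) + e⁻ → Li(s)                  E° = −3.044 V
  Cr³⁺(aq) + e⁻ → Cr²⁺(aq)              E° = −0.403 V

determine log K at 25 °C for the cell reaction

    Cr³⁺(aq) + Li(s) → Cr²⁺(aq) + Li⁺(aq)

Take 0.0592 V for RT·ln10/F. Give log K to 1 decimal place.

The Cr³⁺/Cr²⁺ couple is reduced (cathode); E°cell = −0.403 − (−3.044) = +2.641 V with n = 1.
At equilibrium E = 0, so log K = nE°cell / 0.0592 = (1)(+2.641) / 0.0592 = 44.6.

log K = 44.6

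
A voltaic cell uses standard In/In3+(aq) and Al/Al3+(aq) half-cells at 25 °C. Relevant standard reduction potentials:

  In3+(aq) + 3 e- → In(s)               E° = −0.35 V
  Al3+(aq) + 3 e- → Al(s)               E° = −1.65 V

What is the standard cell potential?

The In³⁺/In couple has the higher E°, so In ion is reduced (cathode) and Al is oxidized (anode).
E°cell = E°(cathode) − E°(anode) = −0.35 − (−1.65) = +1.30 V.

+1.30 V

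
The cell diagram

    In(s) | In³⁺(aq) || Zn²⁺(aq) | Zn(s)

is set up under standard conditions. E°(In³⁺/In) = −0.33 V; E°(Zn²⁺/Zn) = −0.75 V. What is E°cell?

−0.42 V

By convention the left-hand electrode in cell notation is the anode (oxidation) and the right-hand electrode is the cathode (reduction).
E°cell = E°(right) − E°(left) = −0.75 − (−0.33) = −0.42 V.
The negative sign shows that, as written, the cell would require an external voltage to drive the reaction.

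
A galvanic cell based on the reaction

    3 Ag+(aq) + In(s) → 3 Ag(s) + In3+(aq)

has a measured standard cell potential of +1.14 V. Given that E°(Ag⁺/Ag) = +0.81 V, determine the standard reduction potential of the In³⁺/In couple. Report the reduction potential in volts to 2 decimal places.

−0.33 V

In the reaction as written the Ag⁺/Ag couple is reduced (cathode) and In³⁺/In is oxidized (anode), so E°cell = E°(Ag⁺/Ag) − E°(In³⁺/In).
E°(In³⁺/In) = E°(cathode) − E°cell = +0.81 − (+1.14) = −0.33 V.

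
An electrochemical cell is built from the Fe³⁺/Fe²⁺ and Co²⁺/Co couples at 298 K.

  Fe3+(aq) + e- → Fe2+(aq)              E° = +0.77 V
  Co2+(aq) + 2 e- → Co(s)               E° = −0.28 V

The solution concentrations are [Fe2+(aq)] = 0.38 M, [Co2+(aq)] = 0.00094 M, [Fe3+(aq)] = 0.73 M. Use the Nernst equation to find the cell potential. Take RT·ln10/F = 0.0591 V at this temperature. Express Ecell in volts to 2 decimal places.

+1.16 V

Since E°(Fe³⁺/Fe²⁺) > E°(Co²⁺/Co), Fe³⁺/Fe²⁺ serves as the cathode.
The standard potential is +0.77 − (−0.28) = +1.05 V and the balanced reaction transfers n = 2 electrons.
Balancing gives 2 Fe3+(aq) + Co(s) → 2 Fe2+(aq) + Co2+(aq); hence Q = ([Fe2+(aq)]^2·[Co2+(aq)]) / [Fe3+(aq)]^2 = 0.000255 (log Q = −3.594).
Applying E = E° − (RT ln10/nF)·log Q gives +1.05 − (0.0591/2)(−3.594) = +1.16 V.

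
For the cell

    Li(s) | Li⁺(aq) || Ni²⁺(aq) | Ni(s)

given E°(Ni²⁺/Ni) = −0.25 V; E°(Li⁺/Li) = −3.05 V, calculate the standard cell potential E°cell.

+2.80 V

By convention the left-hand electrode in cell notation is the anode (oxidation) and the right-hand electrode is the cathode (reduction).
E°cell = E°(right) − E°(left) = −0.25 − (−3.05) = +2.80 V.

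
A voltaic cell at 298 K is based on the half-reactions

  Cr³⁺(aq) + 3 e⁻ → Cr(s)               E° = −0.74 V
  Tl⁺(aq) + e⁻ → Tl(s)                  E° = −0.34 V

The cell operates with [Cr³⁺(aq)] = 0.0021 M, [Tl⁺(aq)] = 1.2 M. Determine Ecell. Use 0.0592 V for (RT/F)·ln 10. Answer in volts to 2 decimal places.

+0.46 V

Since E°(Tl⁺/Tl) > E°(Cr³⁺/Cr), Tl⁺/Tl serves as the cathode.
The standard potential is −0.34 − (−0.74) = +0.40 V and the balanced reaction transfers n = 3 electrons.
For the overall reaction 3 Tl⁺(aq) + Cr(s) → 3 Tl(s) + Cr³⁺(aq), Q = [Cr³⁺(aq)] / [Tl⁺(aq)]^3 = 0.00122, giving log Q = −2.915.
By the Nernst equation, E = +0.40 − (0.0592/3)·(−2.915) = +0.46 V.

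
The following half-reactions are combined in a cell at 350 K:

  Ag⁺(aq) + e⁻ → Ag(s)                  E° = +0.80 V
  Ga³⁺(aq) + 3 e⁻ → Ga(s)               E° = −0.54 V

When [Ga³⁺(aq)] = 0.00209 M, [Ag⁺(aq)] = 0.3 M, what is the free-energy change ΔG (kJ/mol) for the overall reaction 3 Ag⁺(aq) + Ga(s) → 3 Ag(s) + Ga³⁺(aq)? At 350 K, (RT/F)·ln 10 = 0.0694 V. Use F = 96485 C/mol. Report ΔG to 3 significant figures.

−395 kJ/mol

The standard cell potential is +0.80 − (−0.54) = +1.34 V, with n = 3 electrons in the balanced equation.
Here Q = [Ga³⁺(aq)] / [Ag⁺(aq)]^3 = 0.0774 (log Q = −1.111), giving E = +1.34 − (0.0694/3)·(−1.111) = +1.3657 V.
Then ΔG = −nFE = −3 × 96485 × +1.3657 J/mol = −395 kJ/mol.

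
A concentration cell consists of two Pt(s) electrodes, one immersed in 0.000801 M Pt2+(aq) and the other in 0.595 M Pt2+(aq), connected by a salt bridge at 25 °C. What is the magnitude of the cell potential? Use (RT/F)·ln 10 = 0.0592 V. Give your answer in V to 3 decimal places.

For a concentration cell E°cell = 0, since both electrodes use the same couple.
The compartment with the higher Pt2+(aq) concentration (0.595 M) acts as the cathode; ions are reduced there and produced at the dilute (0.000801 M) anode.
With n = 2, Ecell = −(0.0592/2)·log([dilute]/[conc]) = −(0.0592/2)·log(0.000801/0.595) = +0.085 V.

0.085 V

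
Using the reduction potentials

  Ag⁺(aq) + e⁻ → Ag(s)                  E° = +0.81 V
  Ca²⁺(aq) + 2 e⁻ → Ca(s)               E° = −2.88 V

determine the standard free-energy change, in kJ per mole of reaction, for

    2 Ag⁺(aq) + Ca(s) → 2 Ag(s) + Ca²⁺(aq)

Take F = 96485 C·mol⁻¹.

In the reaction as written Ag⁺(aq) is reduced, so the Ag⁺/Ag couple is the cathode and Ca²⁺/Ca is the anode.
E°cell = +0.81 − (−2.88) = +3.69 V; balancing electrons gives n = 2.
ΔG° = −nFE°cell = −(2)(96485)(+3.69) J/mol = −712 kJ/mol.

−712 kJ/mol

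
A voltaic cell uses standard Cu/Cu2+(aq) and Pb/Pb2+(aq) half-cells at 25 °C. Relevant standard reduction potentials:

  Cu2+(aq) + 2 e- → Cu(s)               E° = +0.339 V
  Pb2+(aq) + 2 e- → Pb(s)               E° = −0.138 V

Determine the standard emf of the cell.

Of the two couples in this cell, the one with the more positive reduction potential is reduced at the cathode: here that is Cu²⁺/Cu (+0.339 V); Pb²⁺/Pb (−0.138 V) is the anode.
E°cell = E°(cathode) − E°(anode) = +0.339 − (−0.138) = +0.477 V.

+0.477 V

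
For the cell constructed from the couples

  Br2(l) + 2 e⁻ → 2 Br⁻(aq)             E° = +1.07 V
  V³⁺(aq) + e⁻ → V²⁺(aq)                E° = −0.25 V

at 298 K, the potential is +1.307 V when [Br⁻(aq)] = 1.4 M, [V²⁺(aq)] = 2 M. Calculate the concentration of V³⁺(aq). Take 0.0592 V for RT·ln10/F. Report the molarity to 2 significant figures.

2.4 M

With Br₂/Br⁻ at the cathode and V³⁺/V²⁺ at the anode, E°cell = +1.07 − (−0.25) = +1.32 V (n = 2).
Rearranging E = E° − (0.0592/n)·log Q gives log Q = 2(+1.32 − (+1.307))/0.0592 = 0.439.
For Br2(l) + 2 V²⁺(aq) → 2 Br⁻(aq) + 2 V³⁺(aq), the reaction quotient is Q = ([Br⁻(aq)]^2·[V³⁺(aq)]^2) / [V²⁺(aq)]^2.
Isolating [V³⁺(aq)] in Q = 10^{0.439} yields log [V³⁺(aq)] = 0.374, i.e. 2.4 M.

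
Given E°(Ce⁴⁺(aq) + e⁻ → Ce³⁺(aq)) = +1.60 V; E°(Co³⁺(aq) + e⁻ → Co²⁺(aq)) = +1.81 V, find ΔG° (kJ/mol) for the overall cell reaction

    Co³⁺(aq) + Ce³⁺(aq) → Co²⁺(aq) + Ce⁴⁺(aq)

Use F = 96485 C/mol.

−20.3 kJ/mol

In the reaction as written Co³⁺(aq) is reduced, so the Co³⁺/Co²⁺ couple is the cathode and Ce⁴⁺/Ce³⁺ is the anode.
E°cell = +1.81 − (+1.60) = +0.21 V; balancing electrons gives n = 1.
ΔG° = −nFE°cell = −(1)(96485)(+0.21) J/mol = −20.3 kJ/mol.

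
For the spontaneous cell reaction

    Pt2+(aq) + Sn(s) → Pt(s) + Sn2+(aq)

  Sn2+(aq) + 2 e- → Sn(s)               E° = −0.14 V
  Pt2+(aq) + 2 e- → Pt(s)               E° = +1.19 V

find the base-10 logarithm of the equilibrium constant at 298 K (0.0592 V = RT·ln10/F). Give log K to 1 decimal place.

log K = 44.9

The Pt²⁺/Pt couple is reduced (cathode); E°cell = +1.19 − (−0.14) = +1.33 V with n = 2.
At equilibrium E = 0, so log K = nE°cell / 0.0592 = (2)(+1.33) / 0.0592 = 44.9.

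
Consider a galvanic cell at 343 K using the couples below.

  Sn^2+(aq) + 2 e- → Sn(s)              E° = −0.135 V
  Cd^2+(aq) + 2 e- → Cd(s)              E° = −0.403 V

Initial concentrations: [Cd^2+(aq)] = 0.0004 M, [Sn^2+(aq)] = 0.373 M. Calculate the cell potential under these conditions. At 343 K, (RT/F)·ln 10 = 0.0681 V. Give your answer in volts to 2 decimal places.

+0.37 V

The Sn²⁺/Sn couple has the more positive E°, so it is the cathode; Cd²⁺/Cd is the anode.
E°cell = E°cat − E°an = −0.135 − (−0.403) = +0.268 V; n = 2.
Balancing gives Sn^2+(aq) + Cd(s) → Sn(s) + Cd^2+(aq); hence Q = [Cd^2+(aq)] / [Sn^2+(aq)] = 0.00107 (log Q = −2.970).
Applying E = E° − (RT ln10/nF)·log Q gives +0.268 − (0.0681/2)(−2.970) = +0.37 V.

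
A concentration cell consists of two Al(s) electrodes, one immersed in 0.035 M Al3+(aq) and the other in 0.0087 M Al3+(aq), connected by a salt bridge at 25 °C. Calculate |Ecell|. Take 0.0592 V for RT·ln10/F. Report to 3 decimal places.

For a concentration cell E°cell = 0, since both electrodes use the same couple.
The compartment with the higher Al3+(aq) concentration (0.035 M) acts as the cathode; ions are reduced there and produced at the dilute (0.0087 M) anode.
With n = 3, Ecell = −(0.0592/3)·log([dilute]/[conc]) = −(0.0592/3)·log(0.0087/0.035) = +0.012 V.

0.012 V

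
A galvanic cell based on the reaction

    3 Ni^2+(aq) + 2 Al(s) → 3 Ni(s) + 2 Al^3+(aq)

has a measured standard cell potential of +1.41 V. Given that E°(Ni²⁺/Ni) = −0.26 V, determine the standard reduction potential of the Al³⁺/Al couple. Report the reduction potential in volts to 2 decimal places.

−1.67 V

In the reaction as written the Ni²⁺/Ni couple is reduced (cathode) and Al³⁺/Al is oxidized (anode), so E°cell = E°(Ni²⁺/Ni) − E°(Al³⁺/Al).
E°(Al³⁺/Al) = E°(cathode) − E°cell = −0.26 − (+1.41) = −1.67 V.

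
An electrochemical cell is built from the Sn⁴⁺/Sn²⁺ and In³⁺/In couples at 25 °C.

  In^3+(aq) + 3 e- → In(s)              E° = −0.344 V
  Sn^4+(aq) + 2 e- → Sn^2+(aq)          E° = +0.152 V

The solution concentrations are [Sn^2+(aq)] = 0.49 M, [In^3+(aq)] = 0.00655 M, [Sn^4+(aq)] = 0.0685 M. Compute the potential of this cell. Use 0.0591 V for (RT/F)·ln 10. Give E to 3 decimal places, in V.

+0.514 V

The Sn⁴⁺/Sn²⁺ couple has the more positive E°, so it is the cathode; In³⁺/In is the anode.
E°cell = +0.152 − (−0.344) = +0.496 V, with n = 6 electrons transferred.
For the overall reaction 3 Sn^4+(aq) + 2 In(s) → 3 Sn^2+(aq) + 2 In^3+(aq), Q = ([Sn^2+(aq)]^3·[In^3+(aq)]^2) / [Sn^4+(aq)]^3 = 0.0157, giving log Q = −1.804.
By the Nernst equation, E = +0.496 − (0.0591/6)·(−1.804) = +0.514 V.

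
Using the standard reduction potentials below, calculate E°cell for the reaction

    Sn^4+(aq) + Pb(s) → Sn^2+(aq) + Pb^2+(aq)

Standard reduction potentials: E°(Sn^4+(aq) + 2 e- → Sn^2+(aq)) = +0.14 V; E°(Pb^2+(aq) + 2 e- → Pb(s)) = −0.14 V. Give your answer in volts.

Sn^4+(aq) gains electrons, so the Sn⁴⁺/Sn²⁺ couple is the cathode; the Pb²⁺/Pb couple is the anode.
E°cell = E°(cathode) − E°(anode) = +0.14 − (−0.14) = +0.28 V.

+0.28 V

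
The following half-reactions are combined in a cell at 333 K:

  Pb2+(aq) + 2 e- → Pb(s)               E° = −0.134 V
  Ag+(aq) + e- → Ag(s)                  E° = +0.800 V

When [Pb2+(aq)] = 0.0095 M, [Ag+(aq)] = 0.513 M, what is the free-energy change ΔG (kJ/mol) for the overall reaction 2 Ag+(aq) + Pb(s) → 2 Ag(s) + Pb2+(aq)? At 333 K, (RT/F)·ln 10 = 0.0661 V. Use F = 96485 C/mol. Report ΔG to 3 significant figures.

With Ag⁺/Ag reduced at the cathode, E°cell = +0.800 − (−0.134) = +0.934 V and n = 2.
The reaction quotient is [Pb2+(aq)] / [Ag+(aq)]^2 = 0.0361; by Nernst, E = +0.934 − (0.0661/2)(−1.443) = +0.9817 V.
Then ΔG = −nFE = −2 × 96485 × +0.9817 J/mol = −189 kJ/mol.

−189 kJ/mol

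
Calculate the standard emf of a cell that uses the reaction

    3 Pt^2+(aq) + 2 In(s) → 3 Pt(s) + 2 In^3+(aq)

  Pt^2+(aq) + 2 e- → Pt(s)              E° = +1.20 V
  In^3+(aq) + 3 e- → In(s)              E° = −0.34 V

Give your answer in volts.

+1.54 V

In the reaction as written, Pt^2+(aq) is reduced (cathode) and In^3+(aq) is produced by oxidation at the anode.
E°cell = E°(cathode) − E°(anode) = +1.20 − (−0.34) = +1.54 V.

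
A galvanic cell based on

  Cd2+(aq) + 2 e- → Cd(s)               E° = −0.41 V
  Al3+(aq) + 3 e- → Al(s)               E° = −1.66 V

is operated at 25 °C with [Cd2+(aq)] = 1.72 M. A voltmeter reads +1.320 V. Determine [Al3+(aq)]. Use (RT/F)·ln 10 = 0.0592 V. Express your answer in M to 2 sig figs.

With Cd²⁺/Cd at the cathode and Al³⁺/Al at the anode, E°cell = −0.41 − (−1.66) = +1.25 V (n = 6).
Since E = E° − (0.0592/n)·log Q, log Q = n(E° − E)/0.0592 = −7.095.
Balancing electrons gives 3 Cd2+(aq) + 2 Al(s) → 3 Cd(s) + 2 Al3+(aq); thus Q = [Al3+(aq)]^2 / [Cd2+(aq)]^3.
Isolating [Al3+(aq)] in Q = 10^{−7.095} yields log [Al3+(aq)] = −3.194, i.e. 0.00064 M.

0.00064 M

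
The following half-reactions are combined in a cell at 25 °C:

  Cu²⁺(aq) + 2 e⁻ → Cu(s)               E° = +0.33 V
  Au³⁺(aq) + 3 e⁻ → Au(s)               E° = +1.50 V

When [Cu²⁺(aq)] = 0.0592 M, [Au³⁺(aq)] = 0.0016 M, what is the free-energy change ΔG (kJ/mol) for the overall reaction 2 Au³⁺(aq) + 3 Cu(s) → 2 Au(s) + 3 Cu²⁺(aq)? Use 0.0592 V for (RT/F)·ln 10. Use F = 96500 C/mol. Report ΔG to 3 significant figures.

E°cell = +1.50 − (+0.33) = +1.17 V; the balanced reaction transfers n = 6 electrons.
Here Q = [Cu²⁺(aq)]^3 / [Au³⁺(aq)]^2 = 81 (log Q = 1.909), giving E = +1.17 − (0.0592/6)·(1.909) = +1.1512 V.
Finally ΔG = −nFE = −(6)(96500 C/mol)(+1.1512 V) = −667 kJ/mol.

−667 kJ/mol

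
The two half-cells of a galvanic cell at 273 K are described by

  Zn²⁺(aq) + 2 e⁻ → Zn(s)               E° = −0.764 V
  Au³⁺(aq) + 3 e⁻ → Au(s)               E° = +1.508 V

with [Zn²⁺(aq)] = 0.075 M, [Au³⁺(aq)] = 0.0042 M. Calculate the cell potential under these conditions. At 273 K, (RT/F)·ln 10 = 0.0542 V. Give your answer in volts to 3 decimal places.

The Au³⁺/Au couple has the more positive E°, so it is the cathode; Zn²⁺/Zn is the anode.
E°cell = +1.508 − (−0.764) = +2.272 V, with n = 6 electrons transferred.
The balanced reaction is 2 Au³⁺(aq) + 3 Zn(s) → 2 Au(s) + 3 Zn²⁺(aq), so Q = [Zn²⁺(aq)]^3 / [Au³⁺(aq)]^2 = 23.9 and log Q = 1.379.
E = E° − (0.0542/n)·log Q = +2.272 − (0.0542/6)(1.379) = +2.260 V.

+2.260 V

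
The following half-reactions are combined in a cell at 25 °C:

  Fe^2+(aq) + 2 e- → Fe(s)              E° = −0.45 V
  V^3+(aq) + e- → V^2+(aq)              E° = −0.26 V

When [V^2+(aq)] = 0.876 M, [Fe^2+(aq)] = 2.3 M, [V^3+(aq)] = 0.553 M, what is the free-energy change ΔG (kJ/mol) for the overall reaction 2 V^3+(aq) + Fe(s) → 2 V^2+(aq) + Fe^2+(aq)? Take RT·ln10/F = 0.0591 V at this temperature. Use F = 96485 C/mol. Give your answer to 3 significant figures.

E°cell = −0.26 − (−0.45) = +0.19 V; the balanced reaction transfers n = 2 electrons.
Q = ([V^2+(aq)]^2·[Fe^2+(aq)]) / [V^3+(aq)]^2 = 5.77, so log Q = 0.761 and E = +0.19 − (0.0591/2)(0.761) = +0.1675 V.
Then ΔG = −nFE = −2 × 96485 × +0.1675 J/mol = −32.3 kJ/mol.

−32.3 kJ/mol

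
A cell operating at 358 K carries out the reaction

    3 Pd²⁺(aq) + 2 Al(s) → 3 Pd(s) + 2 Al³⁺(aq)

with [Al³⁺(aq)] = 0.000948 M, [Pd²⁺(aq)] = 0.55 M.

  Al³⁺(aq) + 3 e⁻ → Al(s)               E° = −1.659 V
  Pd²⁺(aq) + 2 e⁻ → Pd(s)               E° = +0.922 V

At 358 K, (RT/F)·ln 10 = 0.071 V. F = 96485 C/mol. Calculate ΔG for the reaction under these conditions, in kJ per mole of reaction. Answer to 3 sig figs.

With Pd²⁺/Pd reduced at the cathode, E°cell = +0.922 − (−1.659) = +2.581 V and n = 6.
Here Q = [Al³⁺(aq)]^2 / [Pd²⁺(aq)]^3 = 5.4×10^−6 (log Q = −5.267), giving E = +2.581 − (0.071/6)·(−5.267) = +2.6433 V.
ΔG = −nFE = −(6)(96485)(+2.6433) J/mol = −1530 kJ/mol.

−1530 kJ/mol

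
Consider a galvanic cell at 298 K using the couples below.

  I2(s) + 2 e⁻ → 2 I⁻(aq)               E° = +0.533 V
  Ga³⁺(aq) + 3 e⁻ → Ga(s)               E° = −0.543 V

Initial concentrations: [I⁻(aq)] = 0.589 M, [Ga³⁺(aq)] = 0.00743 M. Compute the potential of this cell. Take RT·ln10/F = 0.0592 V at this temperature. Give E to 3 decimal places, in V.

+1.132 V

The I₂/I⁻ couple has the more positive E°, so it is the cathode; Ga³⁺/Ga is the anode.
E°cell = +0.533 − (−0.543) = +1.076 V, with n = 6 electrons transferred.
The balanced reaction is 3 I2(s) + 2 Ga(s) → 6 I⁻(aq) + 2 Ga³⁺(aq), so Q = [I⁻(aq)]^6·[Ga³⁺(aq)]^2 = 2.3×10^−6 and log Q = −5.637.
By the Nernst equation, E = +1.076 − (0.0592/6)·(−5.637) = +1.132 V.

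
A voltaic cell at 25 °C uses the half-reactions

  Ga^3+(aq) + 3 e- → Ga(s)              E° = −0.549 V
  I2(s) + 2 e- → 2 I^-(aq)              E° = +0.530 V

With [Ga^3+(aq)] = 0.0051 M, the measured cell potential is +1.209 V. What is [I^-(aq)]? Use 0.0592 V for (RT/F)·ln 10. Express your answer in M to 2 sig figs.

I₂/I⁻ is the cathode (higher E°); E°cell = +0.530 − (−0.549) = +1.079 V with n = 6.
From the Nernst equation, log Q = n(E° − E)/0.0592 = 6·(+1.079 − (+1.209))/0.0592 = −13.176.
Balancing electrons gives 3 I2(s) + 2 Ga(s) → 6 I^-(aq) + 2 Ga^3+(aq); thus Q = [I^-(aq)]^6·[Ga^3+(aq)]^2.
Substituting the known concentrations and solving, log [I^-(aq)] = −1.432 and [I^-(aq)] = 0.037 M.

0.037 M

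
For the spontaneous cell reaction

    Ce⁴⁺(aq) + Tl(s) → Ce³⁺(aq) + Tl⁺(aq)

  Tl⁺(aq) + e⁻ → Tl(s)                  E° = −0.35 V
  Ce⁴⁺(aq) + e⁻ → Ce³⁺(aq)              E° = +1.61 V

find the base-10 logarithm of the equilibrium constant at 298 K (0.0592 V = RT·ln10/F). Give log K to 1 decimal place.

The Ce⁴⁺/Ce³⁺ couple is reduced (cathode); E°cell = +1.61 − (−0.35) = +1.96 V with n = 1.
At equilibrium E = 0, so log K = nE°cell / 0.0592 = (1)(+1.96) / 0.0592 = 33.1.

log K = 33.1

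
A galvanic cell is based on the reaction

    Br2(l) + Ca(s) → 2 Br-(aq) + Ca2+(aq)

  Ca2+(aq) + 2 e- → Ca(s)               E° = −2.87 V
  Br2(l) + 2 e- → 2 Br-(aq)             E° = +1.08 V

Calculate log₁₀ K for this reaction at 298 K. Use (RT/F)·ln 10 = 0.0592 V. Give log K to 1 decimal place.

log K = 133.4

The Br₂/Br⁻ couple is reduced (cathode); E°cell = +1.08 − (−2.87) = +3.95 V with n = 2.
At equilibrium E = 0, so log K = nE°cell / 0.0592 = (2)(+3.95) / 0.0592 = 133.4.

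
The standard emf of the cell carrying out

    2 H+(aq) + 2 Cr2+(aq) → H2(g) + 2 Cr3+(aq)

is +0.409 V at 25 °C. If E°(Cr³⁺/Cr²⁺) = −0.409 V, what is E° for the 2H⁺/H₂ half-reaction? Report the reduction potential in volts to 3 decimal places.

+0.000 V

In the reaction as written the 2H⁺/H₂ couple is reduced (cathode) and Cr³⁺/Cr²⁺ is oxidized (anode), so E°cell = E°(2H⁺/H₂) − E°(Cr³⁺/Cr²⁺).
E°(2H⁺/H₂) = E°cell + E°(anode) = +0.409 + (−0.409) = +0.000 V.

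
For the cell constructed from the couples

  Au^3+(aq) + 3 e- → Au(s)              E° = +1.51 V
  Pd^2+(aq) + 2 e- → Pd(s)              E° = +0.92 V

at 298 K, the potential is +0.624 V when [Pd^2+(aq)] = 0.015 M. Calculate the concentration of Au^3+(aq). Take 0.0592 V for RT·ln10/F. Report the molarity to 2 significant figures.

0.097 M

With Au³⁺/Au at the cathode and Pd²⁺/Pd at the anode, E°cell = +1.51 − (+0.92) = +0.59 V (n = 6).
From the Nernst equation, log Q = n(E° − E)/0.0592 = 6·(+0.59 − (+0.624))/0.0592 = −3.446.
For 2 Au^3+(aq) + 3 Pd(s) → 2 Au(s) + 3 Pd^2+(aq), the reaction quotient is Q = [Pd^2+(aq)]^3 / [Au^3+(aq)]^2.
Substituting the known concentrations and solving, log [Au^3+(aq)] = −1.013 and [Au^3+(aq)] = 0.097 M.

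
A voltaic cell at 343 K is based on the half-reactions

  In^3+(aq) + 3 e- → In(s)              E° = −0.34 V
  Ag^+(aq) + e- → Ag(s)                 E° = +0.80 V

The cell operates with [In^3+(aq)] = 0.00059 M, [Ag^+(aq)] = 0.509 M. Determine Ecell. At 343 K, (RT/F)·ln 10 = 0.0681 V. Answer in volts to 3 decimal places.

+1.193 V

The Ag⁺/Ag couple has the more positive E°, so it is the cathode; In³⁺/In is the anode.
E°cell = +0.80 − (−0.34) = +1.14 V, with n = 3 electrons transferred.
The balanced reaction is 3 Ag^+(aq) + In(s) → 3 Ag(s) + In^3+(aq), so Q = [In^3+(aq)] / [Ag^+(aq)]^3 = 0.00447 and log Q = −2.349.
By the Nernst equation, E = +1.14 − (0.0681/3)·(−2.349) = +1.193 V.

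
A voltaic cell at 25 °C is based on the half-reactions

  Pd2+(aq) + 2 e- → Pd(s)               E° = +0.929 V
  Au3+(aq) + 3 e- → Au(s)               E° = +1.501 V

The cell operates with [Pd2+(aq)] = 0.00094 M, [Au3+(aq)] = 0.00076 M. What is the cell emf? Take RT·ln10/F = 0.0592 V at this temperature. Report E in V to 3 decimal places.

+0.600 V

The Au³⁺/Au couple has the more positive E°, so it is the cathode; Pd²⁺/Pd is the anode.
The standard potential is +1.501 − (+0.929) = +0.572 V and the balanced reaction transfers n = 6 electrons.
Balancing gives 2 Au3+(aq) + 3 Pd(s) → 2 Au(s) + 3 Pd2+(aq); hence Q = [Pd2+(aq)]^3 / [Au3+(aq)]^2 = 0.00144 (log Q = −2.842).
E = E° − (0.0592/n)·log Q = +0.572 − (0.0592/6)(−2.842) = +0.600 V.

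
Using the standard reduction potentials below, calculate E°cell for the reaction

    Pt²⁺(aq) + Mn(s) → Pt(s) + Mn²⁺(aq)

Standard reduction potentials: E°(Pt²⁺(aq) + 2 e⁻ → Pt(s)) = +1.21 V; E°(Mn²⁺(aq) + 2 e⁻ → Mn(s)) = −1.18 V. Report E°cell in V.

In the reaction as written, Pt²⁺(aq) is reduced (cathode) and Mn²⁺(aq) is produced by oxidation at the anode.
E°cell = E°(cathode) − E°(anode) = +1.21 − (−1.18) = +2.39 V.

+2.39 V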